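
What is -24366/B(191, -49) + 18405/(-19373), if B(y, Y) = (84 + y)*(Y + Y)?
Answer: -11986116/261051175 ≈ -0.045915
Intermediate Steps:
B(y, Y) = 2*Y*(84 + y) (B(y, Y) = (84 + y)*(2*Y) = 2*Y*(84 + y))
-24366/B(191, -49) + 18405/(-19373) = -24366*(-1/(98*(84 + 191))) + 18405/(-19373) = -24366/(2*(-49)*275) + 18405*(-1/19373) = -24366/(-26950) - 18405/19373 = -24366*(-1/26950) - 18405/19373 = 12183/13475 - 18405/19373 = -11986116/261051175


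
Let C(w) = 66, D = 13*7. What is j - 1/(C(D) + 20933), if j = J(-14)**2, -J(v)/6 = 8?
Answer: 48381695/20999 ≈ 2304.0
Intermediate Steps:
D = 91
J(v) = -48 (J(v) = -6*8 = -48)
j = 2304 (j = (-48)**2 = 2304)
j - 1/(C(D) + 20933) = 2304 - 1/(66 + 20933) = 2304 - 1/20999 = 48381695/20999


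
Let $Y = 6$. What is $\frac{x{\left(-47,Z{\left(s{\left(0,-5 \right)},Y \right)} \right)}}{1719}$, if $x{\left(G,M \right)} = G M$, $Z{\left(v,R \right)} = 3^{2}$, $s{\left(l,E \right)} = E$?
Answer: $- \frac{47}{191} \approx -0.24607$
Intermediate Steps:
$Z{\left(v,R \right)} = 9$
$\frac{x{\left(-47,Z{\left(s{\left(0,-5 \right)},Y \right)} \right)}}{1719} = \frac{\left(-47\right) 9}{1719} = \left(-423\right) \frac{1}{1719} = - \frac{47}{191}$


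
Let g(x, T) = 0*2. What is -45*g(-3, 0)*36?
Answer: 0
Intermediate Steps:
g(x, T) = 0
-45*g(-3, 0)*36 = -45*0*36 = 0*36 = 0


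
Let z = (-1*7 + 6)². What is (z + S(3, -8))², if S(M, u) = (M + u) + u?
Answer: 144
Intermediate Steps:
S(M, u) = M + 2*u
z = 1 (z = (-7 + 6)² = (-1)² = 1)
(z + S(3, -8))² = (1 + (3 + 2*(-8)))² = (1 + (3 - 16))² = (1 - 13)² = (-12)² = 144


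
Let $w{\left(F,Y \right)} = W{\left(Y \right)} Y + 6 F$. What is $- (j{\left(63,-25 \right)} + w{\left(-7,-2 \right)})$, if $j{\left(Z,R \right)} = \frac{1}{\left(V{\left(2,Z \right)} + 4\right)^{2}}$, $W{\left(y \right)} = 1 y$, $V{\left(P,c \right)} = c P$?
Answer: $\frac{642199}{16900} \approx 38.0$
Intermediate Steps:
$V{\left(P,c \right)} = P c$
$W{\left(y \right)} = y$
$j{\left(Z,R \right)} = \frac{1}{\left(4 + 2 Z\right)^{2}}$ ($j{\left(Z,R \right)} = \frac{1}{\left(2 Z + 4\right)^{2}} = \frac{1}{\left(4 + 2 Z\right)^{2}}$)
$w{\left(F,Y \right)} = Y^{2} + 6 F$ ($w{\left(F,Y \right)} = Y Y + 6 F = Y^{2} + 6 F$)
$- (j{\left(63,-25 \right)} + w{\left(-7,-2 \right)}) = - (\frac{1}{4 \left(2 + 63\right)^{2}} + \left(\left(-2\right)^{2} + 6 \left(-7\right)\right)) = - (\frac{1}{4 \cdot 4225} + \left(4 - 42\right)) = - (\frac{1}{4} \cdot \frac{1}{4225} - 38) = - (\frac{1}{16900} - 38) = \left(-1\right) \left(- \frac{642199}{16900}\right) = \frac{642199}{16900}$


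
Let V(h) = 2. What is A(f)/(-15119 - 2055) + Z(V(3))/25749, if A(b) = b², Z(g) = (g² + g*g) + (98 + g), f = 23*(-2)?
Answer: -2923894/24567407 ≈ -0.11902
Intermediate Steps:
f = -46
Z(g) = 98 + g + 2*g² (Z(g) = (g² + g²) + (98 + g) = 2*g² + (98 + g) = 98 + g + 2*g²)
A(f)/(-15119 - 2055) + Z(V(3))/25749 = (-46)²/(-15119 - 2055) + (98 + 2 + 2*2²)/25749 = 2116/(-17174) + (98 + 2 + 2*4)*(1/25749) = 2116*(-1/17174) + (98 + 2 + 8)*(1/25749) = -1058/8587 + 108*(1/25749) = -1058/8587 + 12/2861 = -2923894/24567407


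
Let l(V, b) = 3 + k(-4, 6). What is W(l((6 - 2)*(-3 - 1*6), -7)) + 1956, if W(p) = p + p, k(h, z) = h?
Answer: 1954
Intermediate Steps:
l(V, b) = -1 (l(V, b) = 3 - 4 = -1)
W(p) = 2*p
W(l((6 - 2)*(-3 - 1*6), -7)) + 1956 = 2*(-1) + 1956 = -2 + 1956 = 1954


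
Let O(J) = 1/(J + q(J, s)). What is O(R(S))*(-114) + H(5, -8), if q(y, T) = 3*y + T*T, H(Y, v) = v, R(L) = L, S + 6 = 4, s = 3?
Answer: -122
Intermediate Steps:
S = -2 (S = -6 + 4 = -2)
q(y, T) = T² + 3*y (q(y, T) = 3*y + T² = T² + 3*y)
O(J) = 1/(9 + 4*J) (O(J) = 1/(J + (3² + 3*J)) = 1/(J + (9 + 3*J)) = 1/(9 + 4*J))
O(R(S))*(-114) + H(5, -8) = -114/(9 + 4*(-2)) - 8 = -114/(9 - 8) - 8 = -114/1 - 8 = 1*(-114) - 8 = -114 - 8 = -122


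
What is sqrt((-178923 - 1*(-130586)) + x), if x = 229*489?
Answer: 2*sqrt(15911) ≈ 252.28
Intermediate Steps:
x = 111981
sqrt((-178923 - 1*(-130586)) + x) = sqrt((-178923 - 1*(-130586)) + 111981) = sqrt((-178923 + 130586) + 111981) = sqrt(-48337 + 111981) = sqrt(63644) = 2*sqrt(15911)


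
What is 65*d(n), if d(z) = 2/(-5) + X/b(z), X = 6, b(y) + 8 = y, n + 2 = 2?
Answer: -299/4 ≈ -74.750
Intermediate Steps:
n = 0 (n = -2 + 2 = 0)
b(y) = -8 + y
d(z) = -⅖ + 6/(-8 + z) (d(z) = 2/(-5) + 6/(-8 + z) = 2*(-⅕) + 6/(-8 + z) = -⅖ + 6/(-8 + z))
65*d(n) = 65*(2*(23 - 1*0)/(5*(-8 + 0))) = 65*((⅖)*(23 + 0)/(-8)) = 65*((⅖)*(-⅛)*23) = 65*(-23/20) = -299/4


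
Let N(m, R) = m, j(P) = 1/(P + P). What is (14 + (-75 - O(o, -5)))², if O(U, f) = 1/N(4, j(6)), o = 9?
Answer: 60025/16 ≈ 3751.6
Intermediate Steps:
j(P) = 1/(2*P)
O(U, f) = ¼ (O(U, f) = 1/4 = ¼)
(14 + (-75 - O(o, -5)))² = (14 + (-75 - 1*¼))² = (14 + (-75 - ¼))² = (14 - 301/4)² = (-245/4)² = 60025/16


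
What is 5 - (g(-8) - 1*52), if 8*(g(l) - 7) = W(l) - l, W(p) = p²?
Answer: 41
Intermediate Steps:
g(l) = 7 - l/8 + l²/8 (g(l) = 7 + (l² - l)/8 = 7 + (-l/8 + l²/8) = 7 - l/8 + l²/8)
5 - (g(-8) - 1*52) = 5 - ((7 - ⅛*(-8) + (⅛)*(-8)²) - 1*52) = 5 - ((7 + 1 + (⅛)*64) - 52) = 5 - ((7 + 1 + 8) - 52) = 5 - (16 - 52) = 5 - 1*(-36) = 5 + 36 = 41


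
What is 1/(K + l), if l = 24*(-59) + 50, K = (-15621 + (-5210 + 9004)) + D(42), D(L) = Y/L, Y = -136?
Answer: -21/277121 ≈ -7.5779e-5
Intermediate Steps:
D(L) = -136/L
K = -248435/21 (K = (-15621 + (-5210 + 9004)) - 136/42 = (-15621 + 3794) - 136*1/42 = -11827 - 68/21 = -248435/21 ≈ -11830.)
l = -1366 (l = -1416 + 50 = -1366)
1/(K + l) = 1/(-248435/21 - 1366) = 1/(-277121/21) = -21/277121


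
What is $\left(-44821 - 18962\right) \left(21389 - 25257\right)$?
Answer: $246712644$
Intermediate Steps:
$\left(-44821 - 18962\right) \left(21389 - 25257\right) = \left(-63783\right) \left(-3868\right) = 246712644$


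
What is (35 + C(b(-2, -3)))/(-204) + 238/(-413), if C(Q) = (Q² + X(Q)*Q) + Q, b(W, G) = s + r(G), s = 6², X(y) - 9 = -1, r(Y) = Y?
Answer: -90775/12036 ≈ -7.5420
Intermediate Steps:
X(y) = 8 (X(y) = 9 - 1 = 8)
s = 36
b(W, G) = 36 + G
C(Q) = Q² + 9*Q (C(Q) = (Q² + 8*Q) + Q = Q² + 9*Q)
(35 + C(b(-2, -3)))/(-204) + 238/(-413) = (35 + (36 - 3)*(9 + (36 - 3)))/(-204) + 238/(-413) = (35 + 33*(9 + 33))*(-1/204) + 238*(-1/413) = (35 + 33*42)*(-1/204) - 34/59 = (35 + 1386)*(-1/204) - 34/59 = 1421*(-1/204) - 34/59 = -1421/204 - 34/59 = -90775/12036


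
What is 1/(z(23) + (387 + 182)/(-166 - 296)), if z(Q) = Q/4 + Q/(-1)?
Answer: -924/17077 ≈ -0.054108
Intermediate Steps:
z(Q) = -3*Q/4 (z(Q) = Q*(¼) + Q*(-1) = Q/4 - Q = -3*Q/4)
1/(z(23) + (387 + 182)/(-166 - 296)) = 1/(-¾*23 + (387 + 182)/(-166 - 296)) = 1/(-69/4 + 569/(-462)) = 1/(-69/4 + 569*(-1/462)) = 1/(-69/4 - 569/462) = 1/(-17077/924) = -924/17077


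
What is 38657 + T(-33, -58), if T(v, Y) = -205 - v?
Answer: 38485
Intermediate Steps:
38657 + T(-33, -58) = 38657 + (-205 - 1*(-33)) = 38657 + (-205 + 33) = 38657 - 172 = 38485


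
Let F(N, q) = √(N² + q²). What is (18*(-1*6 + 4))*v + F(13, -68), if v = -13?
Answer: 468 + √4793 ≈ 537.23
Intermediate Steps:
(18*(-1*6 + 4))*v + F(13, -68) = (18*(-1*6 + 4))*(-13) + √(13² + (-68)²) = (18*(-6 + 4))*(-13) + √(169 + 4624) = (18*(-2))*(-13) + √4793 = -36*(-13) + √4793 = 468 + √4793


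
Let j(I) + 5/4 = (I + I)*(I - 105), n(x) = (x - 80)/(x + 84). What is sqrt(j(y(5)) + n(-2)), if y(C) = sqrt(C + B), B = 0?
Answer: sqrt(31 - 840*sqrt(5))/2 ≈ 21.49*I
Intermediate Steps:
y(C) = sqrt(C) (y(C) = sqrt(C + 0) = sqrt(C))
n(x) = (-80 + x)/(84 + x)
j(I) = -5/4 + 2*I*(-105 + I) (j(I) = -5/4 + (I + I)*(I - 105) = -5/4 + (2*I)*(-105 + I) = -5/4 + 2*I*(-105 + I))
sqrt(j(y(5)) + n(-2)) = sqrt((-5/4 - 210*sqrt(5) + 2*(sqrt(5))**2) + (-80 - 2)/(84 - 2)) = sqrt((-5/4 - 210*sqrt(5) + 2*5) - 82/82) = sqrt((-5/4 - 210*sqrt(5) + 10) + (1/82)*(-82)) = sqrt((35/4 - 210*sqrt(5)) - 1) = sqrt(31/4 - 210*sqrt(5))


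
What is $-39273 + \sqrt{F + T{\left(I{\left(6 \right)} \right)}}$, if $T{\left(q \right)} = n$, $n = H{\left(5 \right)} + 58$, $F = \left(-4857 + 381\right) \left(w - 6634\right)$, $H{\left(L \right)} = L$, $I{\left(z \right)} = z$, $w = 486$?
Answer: $-39273 + \sqrt{27518511} \approx -34027.0$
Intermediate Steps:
$F = 27518448$ ($F = \left(-4857 + 381\right) \left(486 - 6634\right) = \left(-4476\right) \left(-6148\right) = 27518448$)
$n = 63$ ($n = 5 + 58 = 63$)
$T{\left(q \right)} = 63$
$-39273 + \sqrt{F + T{\left(I{\left(6 \right)} \right)}} = -39273 + \sqrt{27518448 + 63} = -39273 + \sqrt{27518511}$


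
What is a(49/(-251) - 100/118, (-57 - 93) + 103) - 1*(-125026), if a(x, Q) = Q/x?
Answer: 1931222489/15441 ≈ 1.2507e+5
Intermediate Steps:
a(49/(-251) - 100/118, (-57 - 93) + 103) - 1*(-125026) = ((-57 - 93) + 103)/(49/(-251) - 100/118) - 1*(-125026) = (-150 + 103)/(49*(-1/251) - 100*1/118) + 125026 = -47/(-49/251 - 50/59) + 125026 = -47/(-15441/14809) + 125026 = -47*(-14809/15441) + 125026 = 696023/15441 + 125026 = 1931222489/15441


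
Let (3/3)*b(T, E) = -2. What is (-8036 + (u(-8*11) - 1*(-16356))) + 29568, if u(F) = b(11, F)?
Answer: 37886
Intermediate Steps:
b(T, E) = -2
u(F) = -2
(-8036 + (u(-8*11) - 1*(-16356))) + 29568 = (-8036 + (-2 - 1*(-16356))) + 29568 = (-8036 + (-2 + 16356)) + 29568 = (-8036 + 16354) + 29568 = 8318 + 29568 = 37886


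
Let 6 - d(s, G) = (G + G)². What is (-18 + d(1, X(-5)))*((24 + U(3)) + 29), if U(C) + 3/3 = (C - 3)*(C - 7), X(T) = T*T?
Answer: -130624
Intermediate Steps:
X(T) = T²
U(C) = -1 + (-7 + C)*(-3 + C) (U(C) = -1 + (C - 3)*(C - 7) = -1 + (-3 + C)*(-7 + C) = -1 + (-7 + C)*(-3 + C))
d(s, G) = 6 - 4*G² (d(s, G) = 6 - (G + G)² = 6 - (2*G)² = 6 - 4*G²)
(-18 + d(1, X(-5)))*((24 + U(3)) + 29) = (-18 + (6 - 4*((-5)²)²))*((24 + (20 + 3² - 10*3)) + 29) = (-18 + (6 - 4*25²))*((24 + (20 + 9 - 30)) + 29) = (-18 + (6 - 4*625))*((24 - 1) + 29) = (-18 + (6 - 2500))*(23 + 29) = (-18 - 2494)*52 = -2512*52 = -130624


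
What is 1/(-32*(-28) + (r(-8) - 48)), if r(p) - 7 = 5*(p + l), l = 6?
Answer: 1/845 ≈ 0.0011834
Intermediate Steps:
r(p) = 37 + 5*p (r(p) = 7 + 5*(p + 6) = 7 + 5*(6 + p) = 7 + (30 + 5*p) = 37 + 5*p)
1/(-32*(-28) + (r(-8) - 48)) = 1/(-32*(-28) + ((37 + 5*(-8)) - 48)) = 1/(896 + ((37 - 40) - 48)) = 1/(896 + (-3 - 48)) = 1/(896 - 51) = 1/845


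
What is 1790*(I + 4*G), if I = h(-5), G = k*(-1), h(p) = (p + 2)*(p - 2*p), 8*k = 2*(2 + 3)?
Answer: -35800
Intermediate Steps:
k = 5/4 (k = (2*(2 + 3))/8 = (2*5)/8 = (⅛)*10 = 5/4 ≈ 1.2500)
h(p) = -p*(2 + p) (h(p) = (2 + p)*(-p) = -p*(2 + p))
G = -5/4 (G = (5/4)*(-1) = -5/4 ≈ -1.2500)
I = -15 (I = -1*(-5)*(2 - 5) = -1*(-5)*(-3) = -15)
1790*(I + 4*G) = 1790*(-15 + 4*(-5/4)) = 1790*(-15 - 5) = 1790*(-20) = -35800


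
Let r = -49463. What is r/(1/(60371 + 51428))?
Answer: -5529913937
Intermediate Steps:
r/(1/(60371 + 51428)) = -49463/(1/(60371 + 51428)) = -49463/(1/111799) = -49463/1/111799 = -49463*111799 = -5529913937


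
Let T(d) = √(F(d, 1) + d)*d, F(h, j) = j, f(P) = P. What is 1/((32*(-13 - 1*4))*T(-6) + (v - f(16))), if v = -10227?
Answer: -10243/158187529 - 3264*I*√5/158187529 ≈ -6.4752e-5 - 4.6138e-5*I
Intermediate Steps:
T(d) = d*√(1 + d) (T(d) = √(1 + d)*d = d*√(1 + d))
1/((32*(-13 - 1*4))*T(-6) + (v - f(16))) = 1/((32*(-13 - 1*4))*(-6*√(1 - 6)) + (-10227 - 1*16)) = 1/((32*(-13 - 4))*(-6*I*√5) + (-10227 - 16)) = 1/((32*(-17))*(-6*I*√5) - 10243) = 1/(-(-3264)*I*√5 - 10243) = 1/(3264*I*√5 - 10243) = 1/(-10243 + 3264*I*√5)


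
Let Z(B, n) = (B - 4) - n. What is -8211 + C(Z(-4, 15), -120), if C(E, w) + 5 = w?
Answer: -8336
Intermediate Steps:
Z(B, n) = -4 + B - n (Z(B, n) = (-4 + B) - n = -4 + B - n)
C(E, w) = -5 + w
-8211 + C(Z(-4, 15), -120) = -8211 + (-5 - 120) = -8211 - 125 = -8336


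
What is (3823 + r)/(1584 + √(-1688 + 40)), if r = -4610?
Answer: -77913/156919 + 787*I*√103/627676 ≈ -0.49652 + 0.012725*I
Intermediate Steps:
(3823 + r)/(1584 + √(-1688 + 40)) = (3823 - 4610)/(1584 + √(-1688 + 40)) = -787/(1584 + √(-1648)) = -787/(1584 + 4*I*√103)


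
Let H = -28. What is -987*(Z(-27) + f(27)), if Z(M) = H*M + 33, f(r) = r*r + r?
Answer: -1524915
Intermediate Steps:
f(r) = r + r² (f(r) = r² + r = r + r²)
Z(M) = 33 - 28*M (Z(M) = -28*M + 33 = 33 - 28*M)
-987*(Z(-27) + f(27)) = -987*((33 - 28*(-27)) + 27*(1 + 27)) = -987*((33 + 756) + 27*28) = -987*(789 + 756) = -987*1545 = -1524915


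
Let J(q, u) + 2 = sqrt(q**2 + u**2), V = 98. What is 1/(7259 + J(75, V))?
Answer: 7257/52648820 - sqrt(15229)/52648820 ≈ 0.00013549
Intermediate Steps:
J(q, u) = -2 + sqrt(q**2 + u**2)
1/(7259 + J(75, V)) = 1/(7259 + (-2 + sqrt(75**2 + 98**2))) = 1/(7259 + (-2 + sqrt(5625 + 9604))) = 1/(7259 + (-2 + sqrt(15229))) = 1/(7257 + sqrt(15229))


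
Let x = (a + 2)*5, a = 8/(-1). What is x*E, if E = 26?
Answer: -780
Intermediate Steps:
a = -8 (a = 8*(-1) = -8)
x = -30 (x = (-8 + 2)*5 = -6*5 = -30)
x*E = -30*26 = -780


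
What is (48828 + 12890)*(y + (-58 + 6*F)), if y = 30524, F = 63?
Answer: 1903629992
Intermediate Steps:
(48828 + 12890)*(y + (-58 + 6*F)) = (48828 + 12890)*(30524 + (-58 + 6*63)) = 61718*(30524 + (-58 + 378)) = 61718*(30524 + 320) = 61718*30844 = 1903629992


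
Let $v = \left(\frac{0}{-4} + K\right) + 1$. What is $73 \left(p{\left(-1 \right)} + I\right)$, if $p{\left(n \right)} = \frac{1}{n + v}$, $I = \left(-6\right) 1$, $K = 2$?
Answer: $- \frac{803}{2} \approx -401.5$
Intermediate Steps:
$I = -6$
$v = 3$ ($v = \left(\frac{0}{-4} + 2\right) + 1 = \left(0 \left(- \frac{1}{4}\right) + 2\right) + 1 = \left(0 + 2\right) + 1 = 2 + 1 = 3$)
$p{\left(n \right)} = \frac{1}{3 + n}$ ($p{\left(n \right)} = \frac{1}{n + 3} = \frac{1}{3 + n}$)
$73 \left(p{\left(-1 \right)} + I\right) = 73 \left(\frac{1}{3 - 1} - 6\right) = 73 \left(\frac{1}{2} - 6\right) = 73 \left(- \frac{11}{2}\right) = - \frac{803}{2}$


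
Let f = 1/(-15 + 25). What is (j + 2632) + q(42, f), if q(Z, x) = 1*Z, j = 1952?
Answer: 4626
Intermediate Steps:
f = 1/10 ≈ 0.10000
q(Z, x) = Z
(j + 2632) + q(42, f) = (1952 + 2632) + 42 = 4584 + 42 = 4626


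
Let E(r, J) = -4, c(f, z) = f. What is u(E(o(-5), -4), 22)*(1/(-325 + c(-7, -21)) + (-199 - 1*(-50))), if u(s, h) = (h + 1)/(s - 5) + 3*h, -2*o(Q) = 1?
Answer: -28246799/2988 ≈ -9453.4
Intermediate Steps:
o(Q) = -1/2 (o(Q) = -1/2*1 = -1/2)
u(s, h) = 3*h + (1 + h)/(-5 + s) (u(s, h) = (1 + h)/(-5 + s) + 3*h = 3*h + (1 + h)/(-5 + s))
u(E(o(-5), -4), 22)*(1/(-325 + c(-7, -21)) + (-199 - 1*(-50))) = ((1 - 14*22 + 3*22*(-4))/(-5 - 4))*(1/(-325 - 7) + (-199 - 1*(-50))) = ((1 - 308 - 264)/(-9))*(1/(-332) + (-199 + 50)) = (-1/9*(-571))*(-1/332 - 149) = (571/9)*(-49469/332) = -28246799/2988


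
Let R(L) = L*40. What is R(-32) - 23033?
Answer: -24313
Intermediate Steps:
R(L) = 40*L
R(-32) - 23033 = 40*(-32) - 23033 = -1280 - 23033 = -24313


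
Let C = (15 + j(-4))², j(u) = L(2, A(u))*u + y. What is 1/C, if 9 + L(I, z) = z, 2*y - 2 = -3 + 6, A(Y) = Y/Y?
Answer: 4/9801 ≈ 0.00040812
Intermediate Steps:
A(Y) = 1
y = 5/2 (y = 1 + (-3 + 6)/2 = 1 + (½)*3 = 1 + 3/2 = 5/2 ≈ 2.5000)
L(I, z) = -9 + z
j(u) = 5/2 - 8*u (j(u) = (-9 + 1)*u + 5/2 = -8*u + 5/2 = 5/2 - 8*u)
C = 9801/4 (C = (15 + (5/2 - 8*(-4)))² = (15 + (5/2 + 32))² = (15 + 69/2)² = (99/2)² = 9801/4 ≈ 2450.3)
1/C = 1/(9801/4) = 4/9801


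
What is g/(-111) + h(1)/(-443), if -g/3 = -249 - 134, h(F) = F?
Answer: -169706/16391 ≈ -10.354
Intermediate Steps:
g = 1149 (g = -3*(-249 - 134) = -3*(-383) = 1149)
g/(-111) + h(1)/(-443) = 1149/(-111) + 1/(-443) = 1149*(-1/111) + 1*(-1/443) = -383/37 - 1/443 = -169706/16391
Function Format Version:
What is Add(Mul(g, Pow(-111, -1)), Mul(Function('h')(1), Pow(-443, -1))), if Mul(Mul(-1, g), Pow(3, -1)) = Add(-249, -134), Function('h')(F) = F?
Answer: Rational(-169706, 16391) ≈ -10.354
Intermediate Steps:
g = 1149 (g = Mul(-3, Add(-249, -134)) = Mul(-3, -383) = 1149)
Add(Mul(g, Pow(-111, -1)), Mul(Function('h')(1), Pow(-443, -1))) = Add(Mul(1149, Pow(-111, -1)), Mul(1, Pow(-443, -1))) = Add(Mul(1149, Rational(-1, 111)), Mul(1, Rational(-1, 443))) = Add(Rational(-383, 37), Rational(-1, 443)) = Rational(-169706, 16391)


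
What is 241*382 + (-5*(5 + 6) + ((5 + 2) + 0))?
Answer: 92014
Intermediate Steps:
241*382 + (-5*(5 + 6) + ((5 + 2) + 0)) = 92062 + (-5*11 + (7 + 0)) = 92062 + (-55 + 7) = 92062 - 48 = 92014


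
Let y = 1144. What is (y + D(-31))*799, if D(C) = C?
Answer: 889287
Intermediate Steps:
(y + D(-31))*799 = (1144 - 31)*799 = 1113*799 = 889287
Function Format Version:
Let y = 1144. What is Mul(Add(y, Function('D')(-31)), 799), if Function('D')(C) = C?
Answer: 889287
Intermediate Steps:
Mul(Add(y, Function('D')(-31)), 799) = Mul(Add(1144, -31), 799) = Mul(1113, 799) = 889287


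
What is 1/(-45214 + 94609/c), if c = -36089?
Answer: -36089/1631822655 ≈ -2.2116e-5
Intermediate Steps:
1/(-45214 + 94609/c) = 1/(-45214 + 94609/(-36089)) = 1/(-45214 + 94609*(-1/36089)) = 1/(-45214 - 94609/36089) = 1/(-1631822655/36089) = -36089/1631822655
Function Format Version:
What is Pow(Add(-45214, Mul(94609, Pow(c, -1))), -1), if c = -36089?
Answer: Rational(-36089, 1631822655) ≈ -2.2116e-5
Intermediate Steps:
Pow(Add(-45214, Mul(94609, Pow(c, -1))), -1) = Pow(Add(-45214, Mul(94609, Pow(-36089, -1))), -1) = Pow(Add(-45214, Mul(94609, Rational(-1, 36089))), -1) = Pow(Add(-45214, Rational(-94609, 36089)), -1) = Pow(Rational(-1631822655, 36089), -1) = Rational(-36089, 1631822655)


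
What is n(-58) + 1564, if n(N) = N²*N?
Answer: -193548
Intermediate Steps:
n(N) = N³
n(-58) + 1564 = (-58)³ + 1564 = -195112 + 1564 = -193548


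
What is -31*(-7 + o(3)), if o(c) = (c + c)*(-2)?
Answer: 589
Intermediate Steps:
o(c) = -4*c (o(c) = (2*c)*(-2) = -4*c)
-31*(-7 + o(3)) = -31*(-7 - 4*3) = -31*(-7 - 12) = -31*(-19) = 589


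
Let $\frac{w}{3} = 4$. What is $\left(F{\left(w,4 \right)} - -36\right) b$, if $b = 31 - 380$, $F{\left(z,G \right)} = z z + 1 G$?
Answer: $-64216$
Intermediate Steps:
$w = 12$ ($w = 3 \cdot 4 = 12$)
$F{\left(z,G \right)} = G + z^{2}$ ($F{\left(z,G \right)} = z^{2} + G = G + z^{2}$)
$b = -349$ ($b = 31 - 380 = -349$)
$\left(F{\left(w,4 \right)} - -36\right) b = \left(\left(4 + 12^{2}\right) - -36\right) \left(-349\right) = \left(\left(4 + 144\right) + 36\right) \left(-349\right) = \left(148 + 36\right) \left(-349\right) = 184 \left(-349\right) = -64216$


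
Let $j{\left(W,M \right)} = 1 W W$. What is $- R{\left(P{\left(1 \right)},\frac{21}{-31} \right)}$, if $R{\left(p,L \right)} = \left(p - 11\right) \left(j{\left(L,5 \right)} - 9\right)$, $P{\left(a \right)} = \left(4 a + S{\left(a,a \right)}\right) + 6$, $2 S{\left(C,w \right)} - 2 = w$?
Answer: $\frac{4104}{961} \approx 4.2706$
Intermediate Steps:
$S{\left(C,w \right)} = 1 + \frac{w}{2}$
$j{\left(W,M \right)} = W^{2}$ ($j{\left(W,M \right)} = W W = W^{2}$)
$P{\left(a \right)} = 7 + \frac{9 a}{2}$ ($P{\left(a \right)} = \left(4 a + \left(1 + \frac{a}{2}\right)\right) + 6 = \left(1 + \frac{9 a}{2}\right) + 6 = 7 + \frac{9 a}{2}$)
$R{\left(p,L \right)} = \left(-11 + p\right) \left(-9 + L^{2}\right)$ ($R{\left(p,L \right)} = \left(p - 11\right) \left(L^{2} - 9\right) = \left(-11 + p\right) \left(-9 + L^{2}\right)$)
$- R{\left(P{\left(1 \right)},\frac{21}{-31} \right)} = - (99 - 11 \left(\frac{21}{-31}\right)^{2} - 9 \left(7 + \frac{9}{2} \cdot 1\right) + \left(7 + \frac{9}{2} \cdot 1\right) \left(\frac{21}{-31}\right)^{2}) = - (99 - 11 \left(21 \left(- \frac{1}{31}\right)\right)^{2} - 9 \left(7 + \frac{9}{2}\right) + \left(7 + \frac{9}{2}\right) \left(21 \left(- \frac{1}{31}\right)\right)^{2}) = - (99 - 11 \left(- \frac{21}{31}\right)^{2} - \frac{207}{2} + \frac{23 \left(- \frac{21}{31}\right)^{2}}{2}) = - (99 - \frac{4851}{961} - \frac{207}{2} + \frac{23}{2} \cdot \frac{441}{961}) = - (99 - \frac{4851}{961} - \frac{207}{2} + \frac{10143}{1922}) = \left(-1\right) \left(- \frac{4104}{961}\right) = \frac{4104}{961}$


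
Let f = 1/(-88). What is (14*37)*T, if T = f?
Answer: -259/44 ≈ -5.8864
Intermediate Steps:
f = -1/88 ≈ -0.011364
T = -1/88 ≈ -0.011364
(14*37)*T = (14*37)*(-1/88) = 518*(-1/88) = -259/44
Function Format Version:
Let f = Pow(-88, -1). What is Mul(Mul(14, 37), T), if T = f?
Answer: Rational(-259, 44) ≈ -5.8864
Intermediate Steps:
f = Rational(-1, 88) ≈ -0.011364
T = Rational(-1, 88) ≈ -0.011364
Mul(Mul(14, 37), T) = Mul(Mul(14, 37), Rational(-1, 88)) = Mul(518, Rational(-1, 88)) = Rational(-259, 44)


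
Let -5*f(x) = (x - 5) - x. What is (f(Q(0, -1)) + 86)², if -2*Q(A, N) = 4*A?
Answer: 7569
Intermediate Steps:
Q(A, N) = -2*A
f(x) = 1 (f(x) = -((x - 5) - x)/5 = -((-5 + x) - x)/5 = -⅕*(-5) = 1)
(f(Q(0, -1)) + 86)² = (1 + 86)² = 87² = 7569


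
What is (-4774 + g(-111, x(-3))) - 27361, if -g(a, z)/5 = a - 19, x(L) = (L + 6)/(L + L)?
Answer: -31485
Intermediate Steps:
x(L) = (6 + L)/(2*L) (x(L) = (6 + L)/((2*L)) = (6 + L)*(1/(2*L)) = (6 + L)/(2*L))
g(a, z) = 95 - 5*a (g(a, z) = -5*(a - 19) = -5*(-19 + a) = 95 - 5*a)
(-4774 + g(-111, x(-3))) - 27361 = (-4774 + (95 - 5*(-111))) - 27361 = (-4774 + (95 + 555)) - 27361 = (-4774 + 650) - 27361 = -4124 - 27361 = -31485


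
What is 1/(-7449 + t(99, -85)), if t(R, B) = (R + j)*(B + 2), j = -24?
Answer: -1/13674 ≈ -7.3132e-5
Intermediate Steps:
t(R, B) = (-24 + R)*(2 + B) (t(R, B) = (R - 24)*(B + 2) = (-24 + R)*(2 + B))
1/(-7449 + t(99, -85)) = 1/(-7449 + (-48 - 24*(-85) + 2*99 - 85*99)) = 1/(-7449 + (-48 + 2040 + 198 - 8415)) = 1/(-7449 - 6225) = 1/(-13674) = -1/13674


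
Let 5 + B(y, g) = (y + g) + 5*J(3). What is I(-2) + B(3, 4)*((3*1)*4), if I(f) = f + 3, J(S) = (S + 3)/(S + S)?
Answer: 85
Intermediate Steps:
J(S) = (3 + S)/(2*S) (J(S) = (3 + S)/((2*S)) = (3 + S)*(1/(2*S)) = (3 + S)/(2*S))
I(f) = 3 + f
B(y, g) = g + y (B(y, g) = -5 + ((y + g) + 5*((½)*(3 + 3)/3)) = -5 + ((g + y) + 5*((½)*(⅓)*6)) = -5 + ((g + y) + 5*1) = -5 + ((g + y) + 5) = -5 + (5 + g + y) = g + y)
I(-2) + B(3, 4)*((3*1)*4) = (3 - 2) + (4 + 3)*((3*1)*4) = 1 + 7*(3*4) = 1 + 7*12 = 1 + 84 = 85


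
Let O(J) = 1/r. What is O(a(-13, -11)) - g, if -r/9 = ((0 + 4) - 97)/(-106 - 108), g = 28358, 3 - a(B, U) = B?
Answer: -23735860/837 ≈ -28358.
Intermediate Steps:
a(B, U) = 3 - B
r = -837/214 (r = -9*((0 + 4) - 97)/(-106 - 108) = -9*(4 - 97)/(-214) = -(-837)*(-1)/214 = -9*93/214 = -837/214 ≈ -3.9112)
O(J) = -214/837 (O(J) = 1/(-837/214) = -214/837)
O(a(-13, -11)) - g = -214/837 - 1*28358 = -214/837 - 28358 = -23735860/837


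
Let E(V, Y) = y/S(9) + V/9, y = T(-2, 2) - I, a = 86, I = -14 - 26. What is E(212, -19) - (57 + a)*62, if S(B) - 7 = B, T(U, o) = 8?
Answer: -79555/9 ≈ -8839.4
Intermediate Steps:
I = -40
S(B) = 7 + B
y = 48 (y = 8 - 1*(-40) = 8 + 40 = 48)
E(V, Y) = 3 + V/9 (E(V, Y) = 48/(7 + 9) + V/9 = 48/16 + V*(⅑) = 48*(1/16) + V/9 = 3 + V/9)
E(212, -19) - (57 + a)*62 = (3 + (⅑)*212) - (57 + 86)*62 = (3 + 212/9) - 143*62 = 239/9 - 1*8866 = 239/9 - 8866 = -79555/9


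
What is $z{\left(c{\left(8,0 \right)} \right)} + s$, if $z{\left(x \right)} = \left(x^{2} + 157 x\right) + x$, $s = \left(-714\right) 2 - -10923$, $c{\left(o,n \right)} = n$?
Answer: $9495$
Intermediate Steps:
$s = 9495$ ($s = -1428 + 10923 = 9495$)
$z{\left(x \right)} = x^{2} + 158 x$
$z{\left(c{\left(8,0 \right)} \right)} + s = 0 \left(158 + 0\right) + 9495 = 0 \cdot 158 + 9495 = 0 + 9495 = 9495$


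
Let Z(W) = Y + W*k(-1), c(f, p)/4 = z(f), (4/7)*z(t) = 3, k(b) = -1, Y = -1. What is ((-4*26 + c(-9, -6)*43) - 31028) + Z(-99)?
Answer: -30131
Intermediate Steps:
z(t) = 21/4 (z(t) = (7/4)*3 = 21/4)
c(f, p) = 21 (c(f, p) = 4*(21/4) = 21)
Z(W) = -1 - W (Z(W) = -1 + W*(-1) = -1 - W)
((-4*26 + c(-9, -6)*43) - 31028) + Z(-99) = ((-4*26 + 21*43) - 31028) + (-1 - 1*(-99)) = ((-104 + 903) - 31028) + (-1 + 99) = (799 - 31028) + 98 = -30229 + 98 = -30131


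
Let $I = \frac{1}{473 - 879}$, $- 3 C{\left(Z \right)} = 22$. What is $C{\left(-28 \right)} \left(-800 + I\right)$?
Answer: $\frac{1190937}{203} \approx 5866.7$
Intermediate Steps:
$C{\left(Z \right)} = - \frac{22}{3}$ ($C{\left(Z \right)} = \left(- \frac{1}{3}\right) 22 = - \frac{22}{3}$)
$I = - \frac{1}{406}$ ($I = \frac{1}{-406} = - \frac{1}{406} \approx -0.0024631$)
$C{\left(-28 \right)} \left(-800 + I\right) = - \frac{22 \left(-800 - \frac{1}{406}\right)}{3} = \left(- \frac{22}{3}\right) \left(- \frac{324801}{406}\right) = \frac{1190937}{203}$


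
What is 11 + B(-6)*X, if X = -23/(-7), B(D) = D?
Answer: -61/7 ≈ -8.7143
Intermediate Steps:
X = 23/7 (X = -23*(-⅐) = 23/7 ≈ 3.2857)
11 + B(-6)*X = 11 - 6*23/7 = 11 - 138/7 = -61/7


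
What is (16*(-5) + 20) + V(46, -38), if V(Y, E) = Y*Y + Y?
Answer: 2102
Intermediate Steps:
V(Y, E) = Y + Y² (V(Y, E) = Y² + Y = Y + Y²)
(16*(-5) + 20) + V(46, -38) = (16*(-5) + 20) + 46*(1 + 46) = (-80 + 20) + 46*47 = -60 + 2162 = 2102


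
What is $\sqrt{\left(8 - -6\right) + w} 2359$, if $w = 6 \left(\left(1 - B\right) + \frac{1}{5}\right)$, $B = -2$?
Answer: $\frac{2359 \sqrt{830}}{5} \approx 13592.0$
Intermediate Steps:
$w = \frac{96}{5}$ ($w = 6 \left(\left(1 - -2\right) + \frac{1}{5}\right) = 6 \left(\left(1 + 2\right) + \frac{1}{5}\right) = 6 \left(3 + \frac{1}{5}\right) = 6 \cdot \frac{16}{5} = \frac{96}{5} \approx 19.2$)
$\sqrt{\left(8 - -6\right) + w} 2359 = \sqrt{\left(8 - -6\right) + \frac{96}{5}} \cdot 2359 = \sqrt{\left(8 + 6\right) + \frac{96}{5}} \cdot 2359 = \sqrt{14 + \frac{96}{5}} \cdot 2359 = \sqrt{\frac{166}{5}} \cdot 2359 = \frac{\sqrt{830}}{5} \cdot 2359 = \frac{2359 \sqrt{830}}{5}$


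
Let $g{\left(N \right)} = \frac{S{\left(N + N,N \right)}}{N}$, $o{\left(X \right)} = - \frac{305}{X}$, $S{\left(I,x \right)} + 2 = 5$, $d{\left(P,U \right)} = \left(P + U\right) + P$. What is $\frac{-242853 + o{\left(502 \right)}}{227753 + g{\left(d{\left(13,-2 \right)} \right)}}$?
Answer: $- \frac{487650044}{457328275} \approx -1.0663$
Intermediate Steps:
$d{\left(P,U \right)} = U + 2 P$
$S{\left(I,x \right)} = 3$ ($S{\left(I,x \right)} = -2 + 5 = 3$)
$g{\left(N \right)} = \frac{3}{N}$
$\frac{-242853 + o{\left(502 \right)}}{227753 + g{\left(d{\left(13,-2 \right)} \right)}} = \frac{-242853 - \frac{305}{502}}{227753 + \frac{3}{-2 + 2 \cdot 13}} = \frac{-242853 - \frac{305}{502}}{227753 + \frac{3}{-2 + 26}} = \frac{-242853 - \frac{305}{502}}{227753 + \frac{3}{24}} = - \frac{121912511}{502 \left(227753 + 3 \cdot \frac{1}{24}\right)} = - \frac{121912511}{502 \left(227753 + \frac{1}{8}\right)} = - \frac{121912511}{502 \cdot \frac{1822025}{8}} = \left(- \frac{121912511}{502}\right) \frac{8}{1822025} = - \frac{487650044}{457328275}$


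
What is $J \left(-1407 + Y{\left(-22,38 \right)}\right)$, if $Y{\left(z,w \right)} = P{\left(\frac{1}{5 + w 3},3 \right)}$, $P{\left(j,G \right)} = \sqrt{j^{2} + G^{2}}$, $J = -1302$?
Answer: $1831914 - \frac{930 \sqrt{5098}}{17} \approx 1.828 \cdot 10^{6}$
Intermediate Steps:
$P{\left(j,G \right)} = \sqrt{G^{2} + j^{2}}$
$Y{\left(z,w \right)} = \sqrt{9 + \frac{1}{\left(5 + 3 w\right)^{2}}}$ ($Y{\left(z,w \right)} = \sqrt{3^{2} + \left(\frac{1}{5 + w 3}\right)^{2}} = \sqrt{9 + \left(\frac{1}{5 + 3 w}\right)^{2}} = \sqrt{9 + \frac{1}{\left(5 + 3 w\right)^{2}}}$)
$J \left(-1407 + Y{\left(-22,38 \right)}\right) = - 1302 \left(-1407 + \sqrt{9 + \frac{1}{\left(5 + 3 \cdot 38\right)^{2}}}\right) = - 1302 \left(-1407 + \sqrt{9 + \frac{1}{\left(5 + 114\right)^{2}}}\right) = - 1302 \left(-1407 + \sqrt{9 + \frac{1}{14161}}\right) = - 1302 \left(-1407 + \sqrt{\frac{127450}{14161}}\right) = - 1302 \left(-1407 + \frac{5 \sqrt{5098}}{119}\right) = 1831914 - \frac{930 \sqrt{5098}}{17}$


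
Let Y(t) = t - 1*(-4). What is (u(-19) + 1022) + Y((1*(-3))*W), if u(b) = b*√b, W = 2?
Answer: 1020 - 19*I*√19 ≈ 1020.0 - 82.819*I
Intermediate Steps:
u(b) = b^(3/2)
Y(t) = 4 + t (Y(t) = t + 4 = 4 + t)
(u(-19) + 1022) + Y((1*(-3))*W) = ((-19)^(3/2) + 1022) + (4 + (1*(-3))*2) = (-19*I*√19 + 1022) + (4 - 3*2) = (1022 - 19*I*√19) + (4 - 6) = (1022 - 19*I*√19) - 2 = 1020 - 19*I*√19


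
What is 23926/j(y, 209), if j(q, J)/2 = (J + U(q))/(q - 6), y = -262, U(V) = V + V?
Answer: 458012/45 ≈ 10178.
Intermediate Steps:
U(V) = 2*V
j(q, J) = 2*(J + 2*q)/(-6 + q) (j(q, J) = 2*((J + 2*q)/(q - 6)) = 2*((J + 2*q)/(-6 + q)) = 2*(J + 2*q)/(-6 + q))
23926/j(y, 209) = 23926/((2*(209 + 2*(-262))/(-6 - 262))) = 23926/((2*(209 - 524)/(-268))) = 23926/((2*(-1/268)*(-315))) = 23926/(315/134) = 23926*(134/315) = 458012/45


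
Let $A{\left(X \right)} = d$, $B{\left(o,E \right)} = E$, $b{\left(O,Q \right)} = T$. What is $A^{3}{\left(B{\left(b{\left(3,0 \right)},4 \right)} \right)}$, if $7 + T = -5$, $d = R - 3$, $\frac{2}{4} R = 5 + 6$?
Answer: $6859$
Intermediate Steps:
$R = 22$ ($R = 2 \left(5 + 6\right) = 2 \cdot 11 = 22$)
$d = 19$ ($d = 22 - 3 = 19$)
$T = -12$ ($T = -7 - 5 = -12$)
$b{\left(O,Q \right)} = -12$
$A{\left(X \right)} = 19$
$A^{3}{\left(B{\left(b{\left(3,0 \right)},4 \right)} \right)} = 19^{3} = 6859$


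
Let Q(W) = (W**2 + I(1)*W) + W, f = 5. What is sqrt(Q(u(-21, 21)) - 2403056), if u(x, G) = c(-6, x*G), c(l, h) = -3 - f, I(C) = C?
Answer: 8*I*sqrt(37547) ≈ 1550.2*I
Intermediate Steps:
c(l, h) = -8 (c(l, h) = -3 - 1*5 = -3 - 5 = -8)
u(x, G) = -8
Q(W) = W**2 + 2*W (Q(W) = (W**2 + 1*W) + W = (W**2 + W) + W = (W + W**2) + W = W**2 + 2*W)
sqrt(Q(u(-21, 21)) - 2403056) = sqrt(-8*(2 - 8) - 2403056) = sqrt(-8*(-6) - 2403056) = sqrt(48 - 2403056) = sqrt(-2403008) = 8*I*sqrt(37547)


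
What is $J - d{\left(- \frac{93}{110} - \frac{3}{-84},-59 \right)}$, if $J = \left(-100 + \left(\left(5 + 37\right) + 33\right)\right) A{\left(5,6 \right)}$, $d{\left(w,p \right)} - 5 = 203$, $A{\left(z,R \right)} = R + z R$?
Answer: $-1108$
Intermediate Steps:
$A{\left(z,R \right)} = R + R z$
$d{\left(w,p \right)} = 208$ ($d{\left(w,p \right)} = 5 + 203 = 208$)
$J = -900$ ($J = \left(-100 + \left(\left(5 + 37\right) + 33\right)\right) 6 \left(1 + 5\right) = \left(-100 + \left(42 + 33\right)\right) 6 \cdot 6 = \left(-100 + 75\right) 36 = \left(-25\right) 36 = -900$)
$J - d{\left(- \frac{93}{110} - \frac{3}{-84},-59 \right)} = -900 - 208 = -1108$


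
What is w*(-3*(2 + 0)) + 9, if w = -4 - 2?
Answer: 45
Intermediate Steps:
w = -6
w*(-3*(2 + 0)) + 9 = -(-18)*(2 + 0) + 9 = -(-18)*2 + 9 = -6*(-6) + 9 = 36 + 9 = 45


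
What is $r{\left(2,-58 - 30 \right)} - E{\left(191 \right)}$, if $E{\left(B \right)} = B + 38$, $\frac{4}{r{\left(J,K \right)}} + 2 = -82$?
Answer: $- \frac{4810}{21} \approx -229.05$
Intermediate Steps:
$r{\left(J,K \right)} = - \frac{1}{21}$ ($r{\left(J,K \right)} = \frac{4}{-2 - 82} = \frac{4}{-84} = 4 \left(- \frac{1}{84}\right) = - \frac{1}{21}$)
$E{\left(B \right)} = 38 + B$
$r{\left(2,-58 - 30 \right)} - E{\left(191 \right)} = - \frac{1}{21} - \left(38 + 191\right) = - \frac{1}{21} - 229 = - \frac{4810}{21}$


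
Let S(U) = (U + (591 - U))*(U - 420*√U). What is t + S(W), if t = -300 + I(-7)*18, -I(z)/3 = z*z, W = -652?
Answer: -388278 - 496440*I*√163 ≈ -3.8828e+5 - 6.3381e+6*I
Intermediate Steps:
I(z) = -3*z² (I(z) = -3*z*z = -3*z²)
S(U) = -248220*√U + 591*U (S(U) = 591*(U - 420*√U) = -248220*√U + 591*U)
t = -2946 (t = -300 - 3*(-7)²*18 = -300 - 3*49*18 = -300 - 147*18 = -300 - 2646 = -2946)
t + S(W) = -2946 + (-496440*I*√163 + 591*(-652)) = -2946 + (-496440*I*√163 - 385332) = -2946 + (-385332 - 496440*I*√163) = -388278 - 496440*I*√163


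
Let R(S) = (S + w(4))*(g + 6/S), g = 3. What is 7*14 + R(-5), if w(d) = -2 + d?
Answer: 463/5 ≈ 92.600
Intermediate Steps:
R(S) = (2 + S)*(3 + 6/S) (R(S) = (S + (-2 + 4))*(3 + 6/S) = (S + 2)*(3 + 6/S) = (2 + S)*(3 + 6/S))
7*14 + R(-5) = 7*14 + (12 + 3*(-5) + 12/(-5)) = 98 + (12 - 15 + 12*(-1/5)) = 98 + (12 - 15 - 12/5) = 98 - 27/5 = 463/5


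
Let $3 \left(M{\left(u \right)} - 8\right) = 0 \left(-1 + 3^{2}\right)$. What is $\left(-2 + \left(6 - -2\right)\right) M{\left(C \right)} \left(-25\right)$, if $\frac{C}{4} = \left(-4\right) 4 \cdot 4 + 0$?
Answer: $-1200$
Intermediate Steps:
$C = -256$ ($C = 4 \left(\left(-4\right) 4 \cdot 4 + 0\right) = 4 \left(\left(-16\right) 4 + 0\right) = 4 \left(-64 + 0\right) = 4 \left(-64\right) = -256$)
$M{\left(u \right)} = 8$ ($M{\left(u \right)} = 8 + \frac{0 \left(-1 + 3^{2}\right)}{3} = 8 + \frac{0 \left(-1 + 9\right)}{3} = 8 + \frac{0 \cdot 8}{3} = 8 + \frac{1}{3} \cdot 0 = 8 + 0 = 8$)
$\left(-2 + \left(6 - -2\right)\right) M{\left(C \right)} \left(-25\right) = \left(-2 + \left(6 - -2\right)\right) 8 \left(-25\right) = \left(-2 + \left(6 + 2\right)\right) 8 \left(-25\right) = \left(-2 + 8\right) 8 \left(-25\right) = 6 \cdot 8 \left(-25\right) = 48 \left(-25\right) = -1200$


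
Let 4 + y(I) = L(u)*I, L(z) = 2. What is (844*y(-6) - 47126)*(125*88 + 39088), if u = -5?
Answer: -3036835440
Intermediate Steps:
y(I) = -4 + 2*I
(844*y(-6) - 47126)*(125*88 + 39088) = (844*(-4 + 2*(-6)) - 47126)*(125*88 + 39088) = (844*(-4 - 12) - 47126)*(11000 + 39088) = (844*(-16) - 47126)*50088 = (-13504 - 47126)*50088 = -60630*50088 = -3036835440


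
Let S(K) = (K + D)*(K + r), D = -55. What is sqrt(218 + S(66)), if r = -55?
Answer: sqrt(339) ≈ 18.412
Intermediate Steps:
S(K) = (-55 + K)**2 (S(K) = (K - 55)*(K - 55) = (-55 + K)*(-55 + K) = (-55 + K)**2)
sqrt(218 + S(66)) = sqrt(218 + (3025 + 66**2 - 110*66)) = sqrt(218 + (3025 + 4356 - 7260)) = sqrt(218 + 121) = sqrt(339)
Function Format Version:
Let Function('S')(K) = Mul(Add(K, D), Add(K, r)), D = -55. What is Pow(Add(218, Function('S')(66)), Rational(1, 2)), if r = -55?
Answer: Pow(339, Rational(1, 2)) ≈ 18.412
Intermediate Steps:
Function('S')(K) = Pow(Add(-55, K), 2) (Function('S')(K) = Mul(Add(K, -55), Add(K, -55)) = Mul(Add(-55, K), Add(-55, K)) = Pow(Add(-55, K), 2))
Pow(Add(218, Function('S')(66)), Rational(1, 2)) = Pow(Add(218, Add(3025, Pow(66, 2), Mul(-110, 66))), Rational(1, 2)) = Pow(Add(218, Add(3025, 4356, -7260)), Rational(1, 2)) = Pow(Add(218, 121), Rational(1, 2)) = Pow(339, Rational(1, 2))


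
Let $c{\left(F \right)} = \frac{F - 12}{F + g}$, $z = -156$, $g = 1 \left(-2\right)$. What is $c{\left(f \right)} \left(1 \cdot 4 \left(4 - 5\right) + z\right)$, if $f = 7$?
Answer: $160$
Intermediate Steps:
$g = -2$
$c{\left(F \right)} = \frac{-12 + F}{-2 + F}$ ($c{\left(F \right)} = \frac{F - 12}{F - 2} = \frac{-12 + F}{-2 + F}$)
$c{\left(f \right)} \left(1 \cdot 4 \left(4 - 5\right) + z\right) = \frac{-12 + 7}{-2 + 7} \left(1 \cdot 4 \left(4 - 5\right) - 156\right) = \frac{1}{5} \left(-5\right) \left(4 \left(-1\right) - 156\right) = \frac{1}{5} \left(-5\right) \left(-4 - 156\right) = \left(-1\right) \left(-160\right) = 160$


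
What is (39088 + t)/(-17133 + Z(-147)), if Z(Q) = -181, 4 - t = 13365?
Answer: -25727/17314 ≈ -1.4859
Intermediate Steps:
t = -13361 (t = 4 - 1*13365 = 4 - 13365 = -13361)
(39088 + t)/(-17133 + Z(-147)) = (39088 - 13361)/(-17133 - 181) = 25727/(-17314) = 25727*(-1/17314) = -25727/17314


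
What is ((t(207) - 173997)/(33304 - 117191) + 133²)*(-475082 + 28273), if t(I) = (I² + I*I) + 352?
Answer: -663048957897810/83887 ≈ -7.9041e+9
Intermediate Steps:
t(I) = 352 + 2*I² (t(I) = (I² + I²) + 352 = 2*I² + 352 = 352 + 2*I²)
((t(207) - 173997)/(33304 - 117191) + 133²)*(-475082 + 28273) = (((352 + 2*207²) - 173997)/(33304 - 117191) + 133²)*(-475082 + 28273) = (((352 + 2*42849) - 173997)/(-83887) + 17689)*(-446809) = (((352 + 85698) - 173997)*(-1/83887) + 17689)*(-446809) = ((86050 - 173997)*(-1/83887) + 17689)*(-446809) = (-87947*(-1/83887) + 17689)*(-446809) = (87947/83887 + 17689)*(-446809) = (1483965090/83887)*(-446809) = -663048957897810/83887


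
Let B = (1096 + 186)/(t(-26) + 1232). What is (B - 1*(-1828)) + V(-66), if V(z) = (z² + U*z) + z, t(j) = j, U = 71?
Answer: 864137/603 ≈ 1433.1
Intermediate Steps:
B = 641/603 (B = (1096 + 186)/(-26 + 1232) = 1282/1206 = 1282*(1/1206) = 641/603 ≈ 1.0630)
V(z) = z² + 72*z (V(z) = (z² + 71*z) + z = z² + 72*z)
(B - 1*(-1828)) + V(-66) = (641/603 - 1*(-1828)) - 66*(72 - 66) = (641/603 + 1828) - 66*6 = 1102925/603 - 396 = 864137/603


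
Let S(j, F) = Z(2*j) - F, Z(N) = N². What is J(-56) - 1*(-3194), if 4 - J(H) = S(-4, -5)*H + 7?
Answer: 7055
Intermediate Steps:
S(j, F) = -F + 4*j² (S(j, F) = (2*j)² - F = 4*j² - F = -F + 4*j²)
J(H) = -3 - 69*H (J(H) = 4 - ((-1*(-5) + 4*(-4)²)*H + 7) = 4 - ((5 + 4*16)*H + 7) = 4 - ((5 + 64)*H + 7) = 4 - (69*H + 7) = 4 - (7 + 69*H) = 4 + (-7 - 69*H) = -3 - 69*H)
J(-56) - 1*(-3194) = (-3 - 69*(-56)) - 1*(-3194) = (-3 + 3864) + 3194 = 3861 + 3194 = 7055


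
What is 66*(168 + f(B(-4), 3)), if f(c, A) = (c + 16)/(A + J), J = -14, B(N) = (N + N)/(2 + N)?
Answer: 10968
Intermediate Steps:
B(N) = 2*N/(2 + N) (B(N) = (2*N)/(2 + N) = 2*N/(2 + N))
f(c, A) = (16 + c)/(-14 + A) (f(c, A) = (c + 16)/(A - 14) = (16 + c)/(-14 + A))
66*(168 + f(B(-4), 3)) = 66*(168 + (16 + 2*(-4)/(2 - 4))/(-14 + 3)) = 66*(168 + (16 + 2*(-4)/(-2))/(-11)) = 66*(168 - (16 + 2*(-4)*(-1/2))/11) = 66*(168 - (16 + 4)/11) = 66*(168 - 1/11*20) = 66*(168 - 20/11) = 66*(1828/11) = 10968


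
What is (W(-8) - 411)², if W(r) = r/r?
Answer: 168100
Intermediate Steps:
W(r) = 1
(W(-8) - 411)² = (1 - 411)² = (-410)² = 168100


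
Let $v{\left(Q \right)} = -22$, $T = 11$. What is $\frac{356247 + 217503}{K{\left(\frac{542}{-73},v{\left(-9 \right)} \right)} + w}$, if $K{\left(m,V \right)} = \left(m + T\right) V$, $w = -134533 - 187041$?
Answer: $- \frac{20941875}{11740322} \approx -1.7838$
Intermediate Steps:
$w = -321574$ ($w = -134533 - 187041 = -321574$)
$K{\left(m,V \right)} = V \left(11 + m\right)$ ($K{\left(m,V \right)} = \left(m + 11\right) V = \left(11 + m\right) V = V \left(11 + m\right)$)
$\frac{356247 + 217503}{K{\left(\frac{542}{-73},v{\left(-9 \right)} \right)} + w} = \frac{356247 + 217503}{- 22 \left(11 + \frac{542}{-73}\right) - 321574} = \frac{573750}{- 22 \left(11 + 542 \left(- \frac{1}{73}\right)\right) - 321574} = \frac{573750}{- 22 \left(11 - \frac{542}{73}\right) - 321574} = \frac{573750}{\left(-22\right) \frac{261}{73} - 321574} = \frac{573750}{- \frac{5742}{73} - 321574} = \frac{573750}{- \frac{23480644}{73}} = 573750 \left(- \frac{73}{23480644}\right) = - \frac{20941875}{11740322}$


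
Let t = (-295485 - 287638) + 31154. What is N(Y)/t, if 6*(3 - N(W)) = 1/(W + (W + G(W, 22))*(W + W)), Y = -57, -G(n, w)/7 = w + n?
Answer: -386803/71167571046 ≈ -5.4351e-6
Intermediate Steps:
G(n, w) = -7*n - 7*w (G(n, w) = -7*(w + n) = -7*(n + w) = -7*n - 7*w)
t = -551969 (t = -583123 + 31154 = -551969)
N(W) = 3 - 1/(6*(W + 2*W*(-154 - 6*W))) (N(W) = 3 - 1/(6*(W + (W + (-7*W - 7*22))*(W + W))) = 3 - 1/(6*(W + (W + (-7*W - 154))*(2*W))) = 3 - 1/(6*(W + (W + (-154 - 7*W))*(2*W))) = 3 - 1/(6*(W + (-154 - 6*W)*(2*W))) = 3 - 1/(6*(W + 2*W*(-154 - 6*W))))
N(Y)/t = ((⅙)*(1 + 216*(-57)² + 5526*(-57))/(-57*(307 + 12*(-57))))/(-551969) = ((⅙)*(-1/57)*(1 + 216*3249 - 314982)/(307 - 684))*(-1/551969) = ((⅙)*(-1/57)*(1 + 701784 - 314982)/(-377))*(-1/551969) = ((⅙)*(-1/57)*(-1/377)*386803)*(-1/551969) = (386803/128934)*(-1/551969) = -386803/71167571046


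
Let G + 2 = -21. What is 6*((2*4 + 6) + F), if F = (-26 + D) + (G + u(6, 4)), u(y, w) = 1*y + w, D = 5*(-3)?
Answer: -240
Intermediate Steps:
G = -23 (G = -2 - 21 = -23)
D = -15
u(y, w) = w + y (u(y, w) = y + w = w + y)
F = -54 (F = (-26 - 15) + (-23 + (4 + 6)) = -41 + (-23 + 10) = -41 - 13 = -54)
6*((2*4 + 6) + F) = 6*((2*4 + 6) - 54) = 6*((8 + 6) - 54) = 6*(14 - 54) = 6*(-40) = -240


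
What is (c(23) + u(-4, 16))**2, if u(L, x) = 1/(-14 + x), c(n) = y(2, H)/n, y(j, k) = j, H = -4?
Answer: 729/2116 ≈ 0.34452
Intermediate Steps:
c(n) = 2/n
(c(23) + u(-4, 16))**2 = (2/23 + 1/(-14 + 16))**2 = (2*(1/23) + 1/2)**2 = (2/23 + 1/2)**2 = (27/46)**2 = 729/2116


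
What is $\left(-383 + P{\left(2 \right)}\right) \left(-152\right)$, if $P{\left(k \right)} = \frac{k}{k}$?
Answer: $58064$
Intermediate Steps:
$P{\left(k \right)} = 1$
$\left(-383 + P{\left(2 \right)}\right) \left(-152\right) = \left(-383 + 1\right) \left(-152\right) = \left(-382\right) \left(-152\right) = 58064$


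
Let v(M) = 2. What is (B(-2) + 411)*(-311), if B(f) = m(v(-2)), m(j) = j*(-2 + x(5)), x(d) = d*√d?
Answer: -126577 - 3110*√5 ≈ -1.3353e+5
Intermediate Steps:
x(d) = d^(3/2)
m(j) = j*(-2 + 5*√5) (m(j) = j*(-2 + 5^(3/2)) = j*(-2 + 5*√5))
B(f) = -4 + 10*√5 (B(f) = 2*(-2 + 5*√5) = -4 + 10*√5)
(B(-2) + 411)*(-311) = ((-4 + 10*√5) + 411)*(-311) = (407 + 10*√5)*(-311) = -126577 - 3110*√5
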